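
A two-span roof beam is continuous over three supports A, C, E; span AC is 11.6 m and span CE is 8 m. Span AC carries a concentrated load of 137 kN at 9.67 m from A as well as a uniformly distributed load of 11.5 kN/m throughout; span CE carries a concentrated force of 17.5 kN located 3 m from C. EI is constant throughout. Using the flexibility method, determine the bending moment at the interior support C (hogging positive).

M_C = 245 kN·m

Release continuity at C by inserting a hinge; the redundant is the internal moment M_C. The primary structure is two simply-supported spans AC and CE.
Discontinuity in slope at C on the released structure — sum the simple-span end rotations:
  span AC: point load 137 at a = 9.67: Pab(L + a)/(6LEI) = 781.4/EI
  span AC: UDL 11.5: wL³/(24EI) = 747.9/EI
  span CE: point load 17.5 at a = 3: Pab(L + b)/(6LEI) = 71.09/EI
  relative rotation θ_0 = (1529 + 71.09)/EI = 1600/EI
A unit hogging moment at C produces rotation L₁/(3EI) + L₂/(3EI) = 6.533/EI.
Slope continuity at C: θ_0 = M_C·6.533/EI, so M_C = 1600/6.533 = 245 kN·m (hogging).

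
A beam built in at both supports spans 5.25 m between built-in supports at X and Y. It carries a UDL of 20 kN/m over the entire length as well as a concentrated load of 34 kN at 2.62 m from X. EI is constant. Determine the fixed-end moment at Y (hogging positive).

Take the two fixed-end moments M_X, M_Y as redundants; the released structure is the simple span XY.
On the primary (simply-supported) span, the end slopes from the loading are:
  at X: UDL 20: wL³/(24EI) = 120.6/EI
  at Y: UDL 20: wL³/(24EI) = 120.6/EI
  at X: point load 34 at a = 2.62: Pab(L + b)/(6LEI) = 58.61/EI
  at Y: point load 34 at a = 2.62: Pab(L + a)/(6LEI) = 58.53/EI
  θ_X0 = 179.2/EI,  θ_Y0 = 179.1/EI
Flexibility coefficients: a unit moment at one end gives L/(3EI) there and L/(6EI) at the far end, so f₁₁ = f₂₂ = 1.75/EI and f₁₂ = f₂₁ = 0.875/EI.
Compatibility — zero rotation at each built-in end:
  1.75 M_X + 0.875 M_Y = 179.2
  0.875 M_X + 1.75 M_Y = 179.1
Solving the pair gives M_X = 68.29 kN·m and M_Y = 68.21 kN·m (hogging).

M_Y = 68.21 kN·m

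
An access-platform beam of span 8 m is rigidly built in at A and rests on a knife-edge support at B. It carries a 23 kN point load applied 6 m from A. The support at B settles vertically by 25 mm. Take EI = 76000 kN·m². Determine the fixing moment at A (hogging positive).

M_A = 110.6 kN·m

Remove the prop at B; the released (primary) structure is a cantilever built in at A.
Primary-structure tip deflection at B by superposition:
  point load 23 at a = 6: Pa²(3L − a)/(6EI) = 2484/EI
Tip deflection under a unit load at B: L³/(3EI) = 170.7/EI.
With EI = 76000 kN·m²: δ_0 = 0.032684 m and δ_{BB} = 0.002246 m/kN.
Compatibility — the beam at B must follow the support down by 0.025 m: δ_0 − R_B·δ_{BB} = 0.025, so R_B = (0.032684 − 0.025)/0.002246 = 3.422 kN.
Moment equilibrium about A: M_A = Σ(load moments about A) − R_B·L = 138 − 3.422×8 = 110.6 kN·m.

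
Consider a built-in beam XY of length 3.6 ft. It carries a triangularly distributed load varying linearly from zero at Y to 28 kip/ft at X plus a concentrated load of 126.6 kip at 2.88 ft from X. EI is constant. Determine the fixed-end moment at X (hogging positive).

M_X = 32.73 kip·ft

Release both end moments; the primary structure is a simply-supported span XY with redundants M_X and M_Y.
Simple-span end rotations at X and Y under the given loads:
  at X: triangular load, peak 28: w₀L³/(45EI) = 29.03/EI
  at Y: triangular load, peak 28: 7w₀L³/(360EI) = 25.4/EI
  at X: point load 126.6 at a = 2.88: Pab(L + b)/(6LEI) = 52.5/EI
  at Y: point load 126.6 at a = 2.88: Pab(L + a)/(6LEI) = 78.76/EI
  θ_X0 = 81.53/EI,  θ_Y0 = 104.2/EI
Flexibility coefficients: a unit moment at one end gives L/(3EI) there and L/(6EI) at the far end, so f₁₁ = f₂₂ = 1.2/EI and f₁₂ = f₂₁ = 0.6/EI.
Compatibility — zero rotation at each built-in end:
  1.2 M_X + 0.6 M_Y = 81.53
  0.6 M_X + 1.2 M_Y = 104.2
Solving the pair gives M_X = 32.73 kip·ft and M_Y = 70.43 kip·ft (hogging).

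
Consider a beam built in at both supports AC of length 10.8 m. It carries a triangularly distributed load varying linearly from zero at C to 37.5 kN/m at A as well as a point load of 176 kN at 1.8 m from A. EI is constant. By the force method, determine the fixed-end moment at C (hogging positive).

M_C = 189.8 kN·m

Take the two fixed-end moments M_A, M_C as redundants; the released structure is the simple span AC.
Simple-span end rotations at A and C under the given loads:
  at A: triangular load, peak 37.5: w₀L³/(45EI) = 1050/EI
  at C: triangular load, peak 37.5: 7w₀L³/(360EI) = 918.5/EI
  at A: point load 176 at a = 1.8: Pab(L + b)/(6LEI) = 871.2/EI
  at C: point load 176 at a = 1.8: Pab(L + a)/(6LEI) = 554.4/EI
  θ_A0 = 1921/EI,  θ_C0 = 1473/EI
Flexibility coefficients: a unit moment at one end gives L/(3EI) there and L/(6EI) at the far end, so f₁₁ = f₂₂ = 3.6/EI and f₁₂ = f₂₁ = 1.8/EI.
Compatibility — zero rotation at each built-in end:
  3.6 M_A + 1.8 M_C = 1921
  1.8 M_A + 3.6 M_C = 1473
Solving the pair gives M_A = 438.7 kN·m and M_C = 189.8 kN·m (hogging).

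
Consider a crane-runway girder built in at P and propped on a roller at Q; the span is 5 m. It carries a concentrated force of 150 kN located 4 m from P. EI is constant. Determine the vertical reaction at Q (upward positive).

Take the reaction at Q as the redundant and release it; the primary structure is a cantilever fixed at P.
Free-end deflection of the primary structure under the applied loading (downward +):
  point load 150 at a = 4: Pa²(3L − a)/(6EI) = 4400/EI
Flexibility coefficient — unit upward force at Q: δ_{QQ} = L³/(3EI) = 41.67/EI.
Compatibility at Q: δ_0 − R_Q·δ_{QQ} = 0, so R_Q = 4400/41.67 = 105.6 kN.

R_Q = 105.6 kN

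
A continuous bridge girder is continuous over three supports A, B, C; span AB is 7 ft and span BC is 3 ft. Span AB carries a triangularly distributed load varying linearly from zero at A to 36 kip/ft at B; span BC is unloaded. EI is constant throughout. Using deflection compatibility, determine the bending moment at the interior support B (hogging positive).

Insert a hinge at B; M_B is the redundant, and each span becomes simply supported.
Rotations at B on the released spans (each span's end-slope, ×1/EI):
  span AB: triangular load, peak 36: w₀L³/(45EI) = 274.4/EI
  relative rotation θ_0 = (274.4 + 0)/EI = 274.4/EI
A unit hogging moment at B produces rotation L₁/(3EI) + L₂/(3EI) = 3.333/EI.
Slope continuity at B: θ_0 = M_B·3.333/EI, so M_B = 274.4/3.333 = 82.32 kip·ft (hogging).

M_B = 82.32 kip·ft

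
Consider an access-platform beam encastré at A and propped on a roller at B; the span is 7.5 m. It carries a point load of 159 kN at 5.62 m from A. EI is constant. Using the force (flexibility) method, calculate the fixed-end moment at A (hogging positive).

M_A = 140.1 kN·m

Release the roller at B. Primary structure: cantilever fixed at A.
Deflection at B on the released cantilever, summing each load's contribution:
  point load 159 at a = 5.62: Pa²(3L − a)/(6EI) = 14128/EI
Flexibility coefficient — unit upward force at B: δ_{BB} = L³/(3EI) = 140.6/EI.
Compatibility at B: δ_0 − R_B·δ_{BB} = 0, so R_B = 14128/140.6 = 100.5 kN.
Moment equilibrium about A: M_A = Σ(load moments about A) − R_B·L = 893.6 − 100.5×7.5 = 140.1 kN·m.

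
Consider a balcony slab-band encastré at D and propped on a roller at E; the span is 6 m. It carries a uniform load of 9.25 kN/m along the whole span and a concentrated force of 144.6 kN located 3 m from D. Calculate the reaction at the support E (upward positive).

R_E = 66 kN

Release the roller at E. Primary structure: cantilever fixed at D.
Deflection at E on the released cantilever, summing each load's contribution:
  UDL 9.25: wL⁴/(8EI) = 1498/EI
  point load 144.6 at a = 3: Pa²(3L − a)/(6EI) = 3254/EI
  δ_0 = 4752/EI
Tip deflection under a unit load at E: L³/(3EI) = 72/EI.
Compatibility at E: δ_0 − R_E·δ_{EE} = 0, so R_E = 4752/72 = 66 kN.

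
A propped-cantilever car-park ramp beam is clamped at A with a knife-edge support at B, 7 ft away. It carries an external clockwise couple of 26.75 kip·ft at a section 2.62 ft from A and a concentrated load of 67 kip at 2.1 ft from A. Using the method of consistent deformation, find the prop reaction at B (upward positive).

R_B = 11.63 kip

Remove the prop at B; the released (primary) structure is a cantilever built in at A.
Downward deflection at the released point B due to the loads:
  clockwise couple 26.75 at a = 2.62: M₀a(2L − a)/(2EI) = 398.8/EI
  point load 67 at a = 2.1: Pa²(3L − a)/(6EI) = 930.7/EI
  δ_0 = 1330/EI
Tip deflection under a unit load at B: L³/(3EI) = 114.3/EI.
The prop prevents deflection at B: R_B = δ_0/δ_{BB} = 1330/114.3 = 11.63 kip.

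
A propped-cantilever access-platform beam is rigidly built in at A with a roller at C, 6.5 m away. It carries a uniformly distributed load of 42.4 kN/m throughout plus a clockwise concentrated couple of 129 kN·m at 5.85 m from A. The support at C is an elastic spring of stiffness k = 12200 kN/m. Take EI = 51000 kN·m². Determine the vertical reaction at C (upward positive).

R_C = 127 kN

Remove the prop at C; the released (primary) structure is a cantilever built in at A.
Free-end deflection of the primary structure under the applied loading (downward +):
  UDL 42.4: wL⁴/(8EI) = 9461/EI
  clockwise couple 129 at a = 5.85: M₀a(2L − a)/(2EI) = 2698/EI
  δ_0 = 12159/EI
Flexibility coefficient — unit upward force at C: δ_{CC} = L³/(3EI) = 91.54/EI.
With EI = 51000 kN·m²: δ_0 = 0.23841 m and δ_{CC} = 0.001795 m/kN.
Compatibility — the spring shortens by R_C/k under the reaction it provides: δ_0 − R_C·δ_{CC} = R_C/k. With 1/k = 0.000082 m/kN, R_C = δ_0 / (δ_{CC} + 1/k) = 0.23841 / (0.001795 + 0.000082) = 127 kN.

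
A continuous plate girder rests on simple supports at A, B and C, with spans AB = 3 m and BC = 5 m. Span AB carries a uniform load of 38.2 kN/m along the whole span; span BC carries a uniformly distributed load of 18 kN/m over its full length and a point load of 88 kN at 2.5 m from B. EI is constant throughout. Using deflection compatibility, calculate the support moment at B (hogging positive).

Take M_B as the redundant. Released structure: two simple spans AB and BC with a hinge at B.
Rotations at B on the released spans (each span's end-slope, ×1/EI):
  span AB: UDL 38.2: wL³/(24EI) = 42.98/EI
  span BC: UDL 18: wL³/(24EI) = 93.75/EI
  span BC: point load 88 at a = 2.5: Pab(L + b)/(6LEI) = 137.5/EI
  relative rotation θ_0 = (42.98 + 231.2)/EI = 274.2/EI
A unit hogging moment at B produces rotation L₁/(3EI) + L₂/(3EI) = 2.667/EI.
Compatibility: M_B·(L₁+L₂)/(3EI) = θ_0, giving M_B = 102.8 kN·m (hogging).

M_B = 102.8 kN·m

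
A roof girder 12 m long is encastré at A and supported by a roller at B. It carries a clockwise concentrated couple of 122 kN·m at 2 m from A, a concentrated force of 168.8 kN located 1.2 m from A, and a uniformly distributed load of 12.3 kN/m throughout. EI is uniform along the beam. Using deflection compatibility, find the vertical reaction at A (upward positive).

Remove the prop at B; the released (primary) structure is a cantilever built in at A.
Downward deflection at the released point B due to the loads:
  clockwise couple 122 at a = 2: M₀a(2L − a)/(2EI) = 2684/EI
  point load 168.8 at a = 1.2: Pa²(3L − a)/(6EI) = 1410/EI
  UDL 12.3: wL⁴/(8EI) = 31882/EI
  δ_0 = 35975/EI
Tip deflection under a unit load at B: L³/(3EI) = 576/EI.
Compatibility at B: δ_0 − R_B·δ_{BB} = 0, so R_B = 35975/576 = 62.46 kN.
Vertical equilibrium: R_A = ΣP − R_B = 316.4 − 62.46 = 253.9 kN.

R_A = 253.9 kN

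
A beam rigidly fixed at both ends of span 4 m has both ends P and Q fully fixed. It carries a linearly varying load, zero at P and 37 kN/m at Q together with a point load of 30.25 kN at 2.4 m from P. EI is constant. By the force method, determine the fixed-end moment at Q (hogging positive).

Take the two fixed-end moments M_P, M_Q as redundants; the released structure is the simple span PQ.
Simple-span end rotations at P and Q under the given loads:
  at P: triangular load, peak 37: 7w₀L³/(360EI) = 46.04/EI
  at Q: triangular load, peak 37: w₀L³/(45EI) = 52.62/EI
  at P: point load 30.25 at a = 2.4: Pab(L + b)/(6LEI) = 27.1/EI
  at Q: point load 30.25 at a = 2.4: Pab(L + a)/(6LEI) = 30.98/EI
  θ_P0 = 73.15/EI,  θ_Q0 = 83.6/EI
Flexibility coefficients: a unit moment at one end gives L/(3EI) there and L/(6EI) at the far end, so f₁₁ = f₂₂ = 1.333/EI and f₁₂ = f₂₁ = 0.6667/EI.
Compatibility — zero rotation at each built-in end:
  1.333 M_P + 0.6667 M_Q = 73.15
  0.6667 M_P + 1.333 M_Q = 83.6
Solving the pair gives M_P = 31.35 kN·m and M_Q = 47.02 kN·m (hogging).

M_Q = 47.02 kN·m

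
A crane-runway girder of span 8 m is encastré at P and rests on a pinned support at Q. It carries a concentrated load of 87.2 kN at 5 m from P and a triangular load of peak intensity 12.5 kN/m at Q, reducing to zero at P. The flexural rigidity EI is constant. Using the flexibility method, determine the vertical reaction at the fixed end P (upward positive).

Take the reaction at Q as the redundant and release it; the primary structure is a cantilever fixed at P.
Downward deflection at the released point Q due to the loads:
  point load 87.2 at a = 5: Pa²(3L − a)/(6EI) = 6903/EI
  triangular load, peak 12.5 at the free end: 11w₀L⁴/(120EI) = 4693/EI
  δ_0 = 11597/EI
Tip deflection under a unit load at Q: L³/(3EI) = 170.7/EI.
Compatibility at Q: δ_0 − R_Q·δ_{QQ} = 0, so R_Q = 11597/170.7 = 67.95 kN.
Vertical equilibrium: R_P = ΣP − R_Q = 137.2 − 67.95 = 69.25 kN.

R_P = 69.25 kN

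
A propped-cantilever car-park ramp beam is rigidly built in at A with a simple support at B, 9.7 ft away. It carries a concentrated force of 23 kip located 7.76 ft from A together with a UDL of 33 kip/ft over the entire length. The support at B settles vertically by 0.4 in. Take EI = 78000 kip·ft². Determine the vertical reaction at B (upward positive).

Take the reaction at B as the redundant and release it; the primary structure is a cantilever fixed at A.
Deflection at B on the released cantilever, summing each load's contribution:
  point load 23 at a = 7.76: Pa²(3L − a)/(6EI) = 4926/EI
  UDL 33: wL⁴/(8EI) = 36518/EI
  δ_0 = 41444/EI
Flexibility coefficient — unit upward force at B: δ_{BB} = L³/(3EI) = 304.2/EI.
With EI = 78000 kip·ft²: δ_0 = 0.53134 ft and δ_{BB} = 0.0039 ft/kip.
Compatibility — the beam at B must follow the support down by 0.03333 ft: δ_0 − R_B·δ_{BB} = 0.03333, so R_B = (0.53134 − 0.03333)/0.0039 = 127.7 kip.

R_B = 127.7 kip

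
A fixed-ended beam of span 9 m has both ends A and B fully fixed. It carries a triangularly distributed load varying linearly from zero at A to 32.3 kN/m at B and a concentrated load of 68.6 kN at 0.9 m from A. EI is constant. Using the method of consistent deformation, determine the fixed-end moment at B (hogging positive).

Release both end moments; the primary structure is a simply-supported span AB with redundants M_A and M_B.
End rotations of the released simple span under the applied load (×1/EI):
  at A: triangular load, peak 32.3: 7w₀L³/(360EI) = 457.9/EI
  at B: triangular load, peak 32.3: w₀L³/(45EI) = 523.3/EI
  at A: point load 68.6 at a = 0.9: Pab(L + b)/(6LEI) = 158.4/EI
  at B: point load 68.6 at a = 0.9: Pab(L + a)/(6LEI) = 91.68/EI
  θ_A0 = 616.2/EI,  θ_B0 = 614.9/EI
Flexibility coefficients: a unit moment at one end gives L/(3EI) there and L/(6EI) at the far end, so f₁₁ = f₂₂ = 3/EI and f₁₂ = f₂₁ = 1.5/EI.
Compatibility — zero rotation at each built-in end:
  3 M_A + 1.5 M_B = 616.2
  1.5 M_A + 3 M_B = 614.9
Solving the pair gives M_A = 137.2 kN·m and M_B = 136.4 kN·m (hogging).

M_B = 136.4 kN·m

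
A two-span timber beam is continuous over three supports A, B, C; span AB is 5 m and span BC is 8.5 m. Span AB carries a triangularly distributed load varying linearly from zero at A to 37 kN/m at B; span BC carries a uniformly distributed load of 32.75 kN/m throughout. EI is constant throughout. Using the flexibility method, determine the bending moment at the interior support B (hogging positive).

Release continuity at B by inserting a hinge; the redundant is the internal moment M_B. The primary structure is two simply-supported spans AB and BC.
Rotations at B on the released spans (each span's end-slope, ×1/EI):
  span AB: triangular load, peak 37: w₀L³/(45EI) = 102.8/EI
  span BC: UDL 32.75: wL³/(24EI) = 838/EI
  relative rotation θ_0 = (102.8 + 838)/EI = 940.8/EI
A unit hogging moment at B produces rotation L₁/(3EI) + L₂/(3EI) = 4.5/EI.
Slope continuity at B: θ_0 = M_B·4.5/EI, so M_B = 940.8/4.5 = 209.1 kN·m (hogging).

M_B = 209.1 kN·m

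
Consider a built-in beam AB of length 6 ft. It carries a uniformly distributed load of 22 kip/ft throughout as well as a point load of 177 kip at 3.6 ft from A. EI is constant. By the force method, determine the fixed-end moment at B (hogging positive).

M_B = 218.9 kip·ft

Take the two fixed-end moments M_A, M_B as redundants; the released structure is the simple span AB.
End rotations of the released simple span under the applied load (×1/EI):
  at A: UDL 22: wL³/(24EI) = 198/EI
  at B: UDL 22: wL³/(24EI) = 198/EI
  at A: point load 177 at a = 3.6: Pab(L + b)/(6LEI) = 356.8/EI
  at B: point load 177 at a = 3.6: Pab(L + a)/(6LEI) = 407.8/EI
  θ_A0 = 554.8/EI,  θ_B0 = 605.8/EI
Flexibility coefficients: a unit moment at one end gives L/(3EI) there and L/(6EI) at the far end, so f₁₁ = f₂₂ = 2/EI and f₁₂ = f₂₁ = 1/EI.
Compatibility — zero rotation at each built-in end:
  2 M_A + 1 M_B = 554.8
  1 M_A + 2 M_B = 605.8
Solving the pair gives M_A = 168 kip·ft and M_B = 218.9 kip·ft (hogging).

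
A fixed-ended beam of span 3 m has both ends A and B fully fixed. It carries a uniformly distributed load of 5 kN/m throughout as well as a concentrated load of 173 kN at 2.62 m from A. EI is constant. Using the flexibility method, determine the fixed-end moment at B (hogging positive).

M_B = 53.89 kN·m

Take the two fixed-end moments M_A, M_B as redundants; the released structure is the simple span AB.
Simple-span end rotations at A and B under the given loads:
  at A: UDL 5: wL³/(24EI) = 5.625/EI
  at B: UDL 5: wL³/(24EI) = 5.625/EI
  at A: point load 173 at a = 2.62: Pab(L + b)/(6LEI) = 32.34/EI
  at B: point load 173 at a = 2.62: Pab(L + a)/(6LEI) = 53.78/EI
  θ_A0 = 37.97/EI,  θ_B0 = 59.4/EI
Flexibility coefficients: a unit moment at one end gives L/(3EI) there and L/(6EI) at the far end, so f₁₁ = f₂₂ = 1/EI and f₁₂ = f₂₁ = 0.5/EI.
Compatibility — zero rotation at each built-in end:
  1 M_A + 0.5 M_B = 37.97
  0.5 M_A + 1 M_B = 59.4
Solving the pair gives M_A = 11.02 kN·m and M_B = 53.89 kN·m (hogging).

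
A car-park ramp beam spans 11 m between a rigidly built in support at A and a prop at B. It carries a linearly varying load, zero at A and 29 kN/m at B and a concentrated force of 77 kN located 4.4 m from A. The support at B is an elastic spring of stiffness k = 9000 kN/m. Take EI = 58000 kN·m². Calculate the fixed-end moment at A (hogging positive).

M_A = 383.7 kN·m

Release the roller at B. Primary structure: cantilever fixed at A.
Downward deflection at the released point B due to the loads:
  triangular load, peak 29 at the free end: 11w₀L⁴/(120EI) = 38921/EI
  point load 77 at a = 4.4: Pa²(3L − a)/(6EI) = 7106/EI
  δ_0 = 46026/EI
Flexibility coefficient — unit upward force at B: δ_{BB} = L³/(3EI) = 443.7/EI.
With EI = 58000 kN·m²: δ_0 = 0.79356 m and δ_{BB} = 0.007649 m/kN.
Compatibility — the spring shortens by R_B/k under the reaction it provides: δ_0 − R_B·δ_{BB} = R_B/k. With 1/k = 0.000111 m/kN, R_B = δ_0 / (δ_{BB} + 1/k) = 0.79356 / (0.007649 + 0.000111) = 102.3 kN.
Moment equilibrium about A: M_A = Σ(load moments about A) − R_B·L = 1508 − 102.3×11 = 383.7 kN·m.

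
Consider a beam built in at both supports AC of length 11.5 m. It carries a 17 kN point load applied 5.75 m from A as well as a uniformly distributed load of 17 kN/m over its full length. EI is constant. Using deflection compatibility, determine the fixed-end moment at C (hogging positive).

M_C = 211.8 kN·m

Take the two fixed-end moments M_A, M_C as redundants; the released structure is the simple span AC.
On the primary (simply-supported) span, the end slopes from the loading are:
  at A: point load 17 at a = 5.75: Pab(L + b)/(6LEI) = 140.5/EI
  at C: point load 17 at a = 5.75: Pab(L + a)/(6LEI) = 140.5/EI
  at A: UDL 17: wL³/(24EI) = 1077/EI
  at C: UDL 17: wL³/(24EI) = 1077/EI
  θ_A0 = 1218/EI,  θ_C0 = 1218/EI
Flexibility coefficients: a unit moment at one end gives L/(3EI) there and L/(6EI) at the far end, so f₁₁ = f₂₂ = 3.833/EI and f₁₂ = f₂₁ = 1.917/EI.
Compatibility — zero rotation at each built-in end:
  3.833 M_A + 1.917 M_C = 1218
  1.917 M_A + 3.833 M_C = 1218
Solving the pair gives M_A = 211.8 kN·m and M_C = 211.8 kN·m (hogging).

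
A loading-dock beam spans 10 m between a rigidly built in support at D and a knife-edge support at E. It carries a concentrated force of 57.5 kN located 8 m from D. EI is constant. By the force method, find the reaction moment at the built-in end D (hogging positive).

M_D = 55.2 kN·m

Take the reaction at E as the redundant and release it; the primary structure is a cantilever fixed at D.
Primary-structure tip deflection at E by superposition:
  point load 57.5 at a = 8: Pa²(3L − a)/(6EI) = 13493/EI
Flexibility coefficient — unit upward force at E: δ_{EE} = L³/(3EI) = 333.3/EI.
The prop prevents deflection at E: R_E = δ_0/δ_{EE} = 13493/333.3 = 40.48 kN.
Moment equilibrium about D: M_D = Σ(load moments about D) − R_E·L = 460 − 40.48×10 = 55.2 kN·m.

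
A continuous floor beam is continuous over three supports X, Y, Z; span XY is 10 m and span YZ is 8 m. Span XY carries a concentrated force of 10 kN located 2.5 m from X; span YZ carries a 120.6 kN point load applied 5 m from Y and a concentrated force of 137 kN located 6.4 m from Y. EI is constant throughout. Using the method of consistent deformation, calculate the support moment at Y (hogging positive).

Take M_Y as the redundant. Released structure: two simple spans XY and YZ with a hinge at Y.
Discontinuity in slope at Y on the released structure — sum the simple-span end rotations:
  span XY: point load 10 at a = 2.5: Pab(L + a)/(6LEI) = 39.06/EI
  span YZ: point load 120.6 at a = 5: Pab(L + b)/(6LEI) = 414.6/EI
  span YZ: point load 137 at a = 6.4: Pab(L + b)/(6LEI) = 280.6/EI
  relative rotation θ_0 = (39.06 + 695.1)/EI = 734.2/EI
A unit hogging moment at Y produces rotation L₁/(3EI) + L₂/(3EI) = 6/EI.
Compatibility: M_Y·(L₁+L₂)/(3EI) = θ_0, giving M_Y = 122.4 kN·m (hogging).

M_Y = 122.4 kN·m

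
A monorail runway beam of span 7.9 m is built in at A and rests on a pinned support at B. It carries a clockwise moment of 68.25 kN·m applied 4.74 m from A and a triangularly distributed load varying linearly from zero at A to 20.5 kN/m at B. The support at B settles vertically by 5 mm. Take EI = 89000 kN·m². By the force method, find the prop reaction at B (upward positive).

Take the reaction at B as the redundant and release it; the primary structure is a cantilever fixed at A.
Deflection at B on the released cantilever, summing each load's contribution:
  clockwise couple 68.25 at a = 4.74: M₀a(2L − a)/(2EI) = 1789/EI
  triangular load, peak 20.5 at the free end: 11w₀L⁴/(120EI) = 7319/EI
  δ_0 = 9108/EI
Tip deflection under a unit load at B: L³/(3EI) = 164.3/EI.
With EI = 89000 kN·m²: δ_0 = 0.10234 m and δ_{BB} = 0.001847 m/kN.
Compatibility — the beam at B must follow the support down by 0.005 m: δ_0 − R_B·δ_{BB} = 0.005, so R_B = (0.10234 − 0.005)/0.001847 = 52.71 kN.

R_B = 52.71 kN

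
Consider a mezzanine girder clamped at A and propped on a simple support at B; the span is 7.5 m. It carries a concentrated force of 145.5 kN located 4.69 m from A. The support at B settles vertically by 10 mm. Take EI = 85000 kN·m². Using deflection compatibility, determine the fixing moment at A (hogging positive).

Take the reaction at B as the redundant and release it; the primary structure is a cantilever fixed at A.
Free-end deflection of the primary structure under the applied loading (downward +):
  point load 145.5 at a = 4.69: Pa²(3L − a)/(6EI) = 9500/EI
Flexibility coefficient — unit upward force at B: δ_{BB} = L³/(3EI) = 140.6/EI.
With EI = 85000 kN·m²: δ_0 = 0.11176 m and δ_{BB} = 0.001654 m/kN.
Compatibility — the beam at B must follow the support down by 0.01 m: δ_0 − R_B·δ_{BB} = 0.01, so R_B = (0.11176 − 0.01)/0.001654 = 61.51 kN.
Moment equilibrium about A: M_A = Σ(load moments about A) − R_B·L = 682.4 − 61.51×7.5 = 221.1 kN·m.

M_A = 221.1 kN·m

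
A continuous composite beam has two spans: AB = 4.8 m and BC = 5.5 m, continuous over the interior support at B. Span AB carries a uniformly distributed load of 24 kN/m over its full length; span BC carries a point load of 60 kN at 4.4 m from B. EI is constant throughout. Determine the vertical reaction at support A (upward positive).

Release continuity at B by inserting a hinge; the redundant is the internal moment M_B. The primary structure is two simply-supported spans AB and BC.
Rotations at B on the released spans (each span's end-slope, ×1/EI):
  span AB: UDL 24: wL³/(24EI) = 110.6/EI
  span BC: point load 60 at a = 4.4: Pab(L + b)/(6LEI) = 58.08/EI
  relative rotation θ_0 = (110.6 + 58.08)/EI = 168.7/EI
A unit hogging moment at B produces rotation L₁/(3EI) + L₂/(3EI) = 3.433/EI.
Compatibility: M_B·(L₁+L₂)/(3EI) = θ_0, giving M_B = 49.13 kN·m (hogging).
Span AB, ΣM about A with M_B applied at B: R_B^{AB}·4.8 = 276.5 + 49.13, so R_B^{AB} = 67.83 kN and R_A = 115.2 − 67.83 = 47.37 kN.

R_A = 47.37 kN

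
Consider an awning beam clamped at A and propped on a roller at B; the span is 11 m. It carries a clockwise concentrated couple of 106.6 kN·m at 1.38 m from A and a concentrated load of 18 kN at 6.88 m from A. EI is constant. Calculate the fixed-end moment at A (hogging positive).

Remove the prop at B; the released (primary) structure is a cantilever built in at A.
Primary-structure tip deflection at B by superposition:
  clockwise couple 106.6 at a = 1.38: M₀a(2L − a)/(2EI) = 1517/EI
  point load 18 at a = 6.88: Pa²(3L − a)/(6EI) = 3709/EI
  δ_0 = 5226/EI
Tip deflection under a unit load at B: L³/(3EI) = 443.7/EI.
Compatibility at B: δ_0 − R_B·δ_{BB} = 0, so R_B = 5226/443.7 = 11.78 kN.
Moment equilibrium about A: M_A = Σ(load moments about A) − R_B·L = 230.4 − 11.78×11 = 100.9 kN·m.

M_A = 100.9 kN·m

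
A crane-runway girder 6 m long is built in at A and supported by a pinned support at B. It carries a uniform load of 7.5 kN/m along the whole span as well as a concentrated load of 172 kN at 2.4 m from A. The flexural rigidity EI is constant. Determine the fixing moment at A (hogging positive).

M_A = 231.9 kN·m

Choose R_B as the redundant. The primary structure is the cantilever fixed at A.
Downward deflection at the released point B due to the loads:
  UDL 7.5: wL⁴/(8EI) = 1215/EI
  point load 172 at a = 2.4: Pa²(3L − a)/(6EI) = 2576/EI
  δ_0 = 3791/EI
Flexibility coefficient — unit upward force at B: δ_{BB} = L³/(3EI) = 72/EI.
The prop prevents deflection at B: R_B = δ_0/δ_{BB} = 3791/72 = 52.65 kN.
Moment equilibrium about A: M_A = Σ(load moments about A) − R_B·L = 547.8 − 52.65×6 = 231.9 kN·m.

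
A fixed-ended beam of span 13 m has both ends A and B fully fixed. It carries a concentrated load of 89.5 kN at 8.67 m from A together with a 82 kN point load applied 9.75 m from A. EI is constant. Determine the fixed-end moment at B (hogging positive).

Take the two fixed-end moments M_A, M_B as redundants; the released structure is the simple span AB.
On the primary (simply-supported) span, the end slopes from the loading are:
  at A: point load 89.5 at a = 8.67: Pab(L + b)/(6LEI) = 746.5/EI
  at B: point load 89.5 at a = 8.67: Pab(L + a)/(6LEI) = 933.5/EI
  at A: point load 82 at a = 9.75: Pab(L + b)/(6LEI) = 541.3/EI
  at B: point load 82 at a = 9.75: Pab(L + a)/(6LEI) = 757.9/EI
  θ_A0 = 1288/EI,  θ_B0 = 1691/EI
Flexibility coefficients: a unit moment at one end gives L/(3EI) there and L/(6EI) at the far end, so f₁₁ = f₂₂ = 4.333/EI and f₁₂ = f₂₁ = 2.167/EI.
Compatibility — zero rotation at each built-in end:
  4.333 M_A + 2.167 M_B = 1288
  2.167 M_A + 4.333 M_B = 1691
Solving the pair gives M_A = 136.1 kN·m and M_B = 322.3 kN·m (hogging).

M_B = 322.3 kN·m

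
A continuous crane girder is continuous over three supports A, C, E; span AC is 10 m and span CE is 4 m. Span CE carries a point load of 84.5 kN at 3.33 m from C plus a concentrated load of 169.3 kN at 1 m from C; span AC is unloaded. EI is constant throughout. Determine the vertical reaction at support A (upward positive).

Release continuity at C by inserting a hinge; the redundant is the internal moment M_C. The primary structure is two simply-supported spans AC and CE.
Rotations at C on the released spans (each span's end-slope, ×1/EI):
  span CE: point load 84.5 at a = 3.33: Pab(L + b)/(6LEI) = 36.68/EI
  span CE: point load 169.3 at a = 1: Pab(L + b)/(6LEI) = 148.1/EI
  relative rotation θ_0 = (0 + 184.8)/EI = 184.8/EI
A unit hogging moment at C produces rotation L₁/(3EI) + L₂/(3EI) = 4.667/EI.
Compatibility: M_C·(L₁+L₂)/(3EI) = θ_0, giving M_C = 39.6 kN·m (hogging).
Span AC, ΣM about A with M_C applied at C: R_C^{AC}·10 = 0 + 39.6, so R_C^{AC} = 3.96 kN and R_A = 0 − 3.96 = -3.96 kN.

R_A = -3.96 kN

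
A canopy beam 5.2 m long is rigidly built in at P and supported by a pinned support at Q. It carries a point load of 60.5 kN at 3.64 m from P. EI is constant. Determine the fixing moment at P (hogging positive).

M_P = 42.94 kN·m

Release the roller at Q. Primary structure: cantilever fixed at P.
Deflection at Q on the released cantilever, summing each load's contribution:
  point load 60.5 at a = 3.64: Pa²(3L − a)/(6EI) = 1598/EI
Flexibility coefficient — unit upward force at Q: δ_{QQ} = L³/(3EI) = 46.87/EI.
The prop prevents deflection at Q: R_Q = δ_0/δ_{QQ} = 1598/46.87 = 34.09 kN.
Moment equilibrium about P: M_P = Σ(load moments about P) − R_Q·L = 220.2 − 34.09×5.2 = 42.94 kN·m.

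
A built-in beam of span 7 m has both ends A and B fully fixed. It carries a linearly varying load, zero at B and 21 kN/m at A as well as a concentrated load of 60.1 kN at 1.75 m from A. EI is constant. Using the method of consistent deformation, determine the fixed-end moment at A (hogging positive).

Release both end moments; the primary structure is a simply-supported span AB with redundants M_A and M_B.
On the primary (simply-supported) span, the end slopes from the loading are:
  at A: triangular load, peak 21: w₀L³/(45EI) = 160.1/EI
  at B: triangular load, peak 21: 7w₀L³/(360EI) = 140.1/EI
  at A: point load 60.1 at a = 1.75: Pab(L + b)/(6LEI) = 161/EI
  at B: point load 60.1 at a = 1.75: Pab(L + a)/(6LEI) = 115/EI
  θ_A0 = 321.1/EI,  θ_B0 = 255.1/EI
Flexibility coefficients: a unit moment at one end gives L/(3EI) there and L/(6EI) at the far end, so f₁₁ = f₂₂ = 2.333/EI and f₁₂ = f₂₁ = 1.167/EI.
Compatibility — zero rotation at each built-in end:
  2.333 M_A + 1.167 M_B = 321.1
  1.167 M_A + 2.333 M_B = 255.1
Solving the pair gives M_A = 110.6 kN·m and M_B = 54.02 kN·m (hogging).

M_A = 110.6 kN·m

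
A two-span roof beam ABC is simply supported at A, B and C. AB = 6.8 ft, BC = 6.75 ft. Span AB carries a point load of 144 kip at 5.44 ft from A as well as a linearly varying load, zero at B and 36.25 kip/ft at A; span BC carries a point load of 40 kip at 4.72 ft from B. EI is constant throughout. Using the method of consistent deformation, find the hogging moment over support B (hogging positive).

M_B = 138.2 kip·ft

Take M_B as the redundant. Released structure: two simple spans AB and BC with a hinge at B.
Discontinuity in slope at B on the released structure — sum the simple-span end rotations:
  span AB: point load 144 at a = 5.44: Pab(L + a)/(6LEI) = 319.6/EI
  span AB: triangular load, peak 36.25: 7w₀L³/(360EI) = 221.6/EI
  span BC: point load 40 at a = 4.72: Pab(L + b)/(6LEI) = 83.09/EI
  relative rotation θ_0 = (541.2 + 83.09)/EI = 624.3/EI
A unit hogging moment at B produces rotation L₁/(3EI) + L₂/(3EI) = 4.517/EI.
Slope continuity at B: θ_0 = M_B·4.517/EI, so M_B = 624.3/4.517 = 138.2 kip·ft (hogging).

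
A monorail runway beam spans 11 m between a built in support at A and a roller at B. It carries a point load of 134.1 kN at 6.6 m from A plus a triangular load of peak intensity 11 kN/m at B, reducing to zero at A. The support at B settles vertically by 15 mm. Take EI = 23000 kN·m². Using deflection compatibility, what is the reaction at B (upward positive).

Choose R_B as the redundant. The primary structure is the cantilever fixed at A.
Deflection at B on the released cantilever, summing each load's contribution:
  point load 134.1 at a = 6.6: Pa²(3L − a)/(6EI) = 25702/EI
  triangular load, peak 11 at the free end: 11w₀L⁴/(120EI) = 14763/EI
  δ_0 = 40465/EI
Tip deflection under a unit load at B: L³/(3EI) = 443.7/EI.
With EI = 23000 kN·m²: δ_0 = 1.7594 m and δ_{BB} = 0.01929 m/kN.
Compatibility — the beam at B must follow the support down by 0.015 m: δ_0 − R_B·δ_{BB} = 0.015, so R_B = (1.7594 − 0.015)/0.01929 = 90.43 kN.

R_B = 90.43 kN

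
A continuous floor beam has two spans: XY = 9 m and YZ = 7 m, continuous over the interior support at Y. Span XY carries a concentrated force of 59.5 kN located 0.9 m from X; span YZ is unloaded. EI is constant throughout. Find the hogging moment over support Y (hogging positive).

Take M_Y as the redundant. Released structure: two simple spans XY and YZ with a hinge at Y.
End slopes at the hinge Y, treating each span as simply supported:
  span XY: point load 59.5 at a = 0.9: Pab(L + a)/(6LEI) = 79.52/EI
  relative rotation θ_0 = (79.52 + 0)/EI = 79.52/EI
A unit hogging moment at Y produces rotation L₁/(3EI) + L₂/(3EI) = 5.333/EI.
Slope continuity at Y: θ_0 = M_Y·5.333/EI, so M_Y = 79.52/5.333 = 14.91 kN·m (hogging).

M_Y = 14.91 kN·m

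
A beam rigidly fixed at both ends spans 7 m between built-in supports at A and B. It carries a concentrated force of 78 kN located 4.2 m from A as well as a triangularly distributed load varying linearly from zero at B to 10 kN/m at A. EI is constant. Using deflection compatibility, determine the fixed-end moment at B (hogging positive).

Take the two fixed-end moments M_A, M_B as redundants; the released structure is the simple span AB.
End rotations of the released simple span under the applied load (×1/EI):
  at A: point load 78 at a = 4.2: Pab(L + b)/(6LEI) = 214/EI
  at B: point load 78 at a = 4.2: Pab(L + a)/(6LEI) = 244.6/EI
  at A: triangular load, peak 10: w₀L³/(45EI) = 76.22/EI
  at B: triangular load, peak 10: 7w₀L³/(360EI) = 66.69/EI
  θ_A0 = 290.3/EI,  θ_B0 = 311.3/EI
Flexibility coefficients: a unit moment at one end gives L/(3EI) there and L/(6EI) at the far end, so f₁₁ = f₂₂ = 2.333/EI and f₁₂ = f₂₁ = 1.167/EI.
Compatibility — zero rotation at each built-in end:
  2.333 M_A + 1.167 M_B = 290.3
  1.167 M_A + 2.333 M_B = 311.3
Solving the pair gives M_A = 76.92 kN·m and M_B = 94.96 kN·m (hogging).

M_B = 94.96 kN·m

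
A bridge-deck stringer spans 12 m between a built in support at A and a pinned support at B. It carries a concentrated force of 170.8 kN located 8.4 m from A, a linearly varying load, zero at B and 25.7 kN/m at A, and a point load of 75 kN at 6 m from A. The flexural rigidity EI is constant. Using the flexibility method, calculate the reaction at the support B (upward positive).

R_B = 150.5 kN

Remove the prop at B; the released (primary) structure is a cantilever built in at A.
Primary-structure tip deflection at B by superposition:
  point load 170.8 at a = 8.4: Pa²(3L − a)/(6EI) = 55438/EI
  triangular load, peak 25.7 at the fixed end: w₀L⁴/(30EI) = 17764/EI
  point load 75 at a = 6: Pa²(3L − a)/(6EI) = 13500/EI
  δ_0 = 86701/EI
Tip deflection under a unit load at B: L³/(3EI) = 576/EI.
Compatibility at B: δ_0 − R_B·δ_{BB} = 0, so R_B = 86701/576 = 150.5 kN.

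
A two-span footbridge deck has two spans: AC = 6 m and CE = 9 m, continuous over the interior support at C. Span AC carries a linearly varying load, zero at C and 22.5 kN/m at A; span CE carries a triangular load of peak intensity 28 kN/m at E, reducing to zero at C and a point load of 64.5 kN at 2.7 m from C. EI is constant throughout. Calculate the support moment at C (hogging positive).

M_C = 160.5 kN·m

Insert a hinge at C; M_C is the redundant, and each span becomes simply supported.
Discontinuity in slope at C on the released structure — sum the simple-span end rotations:
  span AC: triangular load, peak 22.5: 7w₀L³/(360EI) = 94.5/EI
  span CE: triangular load, peak 28: 7w₀L³/(360EI) = 396.9/EI
  span CE: point load 64.5 at a = 2.7: Pab(L + b)/(6LEI) = 310.9/EI
  relative rotation θ_0 = (94.5 + 707.8)/EI = 802.3/EI
A unit hogging moment at C produces rotation L₁/(3EI) + L₂/(3EI) = 5/EI.
Compatibility: M_C·(L₁+L₂)/(3EI) = θ_0, giving M_C = 160.5 kN·m (hogging).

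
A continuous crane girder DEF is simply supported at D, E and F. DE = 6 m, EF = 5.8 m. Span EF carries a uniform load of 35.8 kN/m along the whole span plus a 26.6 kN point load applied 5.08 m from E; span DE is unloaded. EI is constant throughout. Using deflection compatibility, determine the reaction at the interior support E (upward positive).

Take M_E as the redundant. Released structure: two simple spans DE and EF with a hinge at E.
Rotations at E on the released spans (each span's end-slope, ×1/EI):
  span EF: UDL 35.8: wL³/(24EI) = 291/EI
  span EF: point load 26.6 at a = 5.08: Pab(L + b)/(6LEI) = 18.23/EI
  relative rotation θ_0 = (0 + 309.3)/EI = 309.3/EI
A unit hogging moment at E produces rotation L₁/(3EI) + L₂/(3EI) = 3.933/EI.
Slope continuity at E: θ_0 = M_E·3.933/EI, so M_E = 309.3/3.933 = 78.63 kN·m (hogging).
Span DE, ΣM about D with M_E applied at E: R_E^{DE}·6 = 0 + 78.63, so R_E^{DE} = 13.1 kN and R_D = 0 − 13.1 = -13.1 kN.
Span EF, ΣM about F: R_E^{EF}·5.8 = 621.3 + 78.63, so R_E^{EF} = 120.7 kN and R_F = 234.2 − 120.7 = 113.6 kN.
R_E = 13.1 + 120.7 = 133.8 kN.

R_E = 133.8 kN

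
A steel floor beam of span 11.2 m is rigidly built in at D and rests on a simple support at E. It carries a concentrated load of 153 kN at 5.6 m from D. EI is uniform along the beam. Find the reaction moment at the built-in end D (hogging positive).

M_D = 321.3 kN·m

Remove the prop at E; the released (primary) structure is a cantilever built in at D.
Deflection at E on the released cantilever, summing each load's contribution:
  point load 153 at a = 5.6: Pa²(3L − a)/(6EI) = 22391/EI
Flexibility coefficient — unit upward force at E: δ_{EE} = L³/(3EI) = 468.3/EI.
The prop prevents deflection at E: R_E = δ_0/δ_{EE} = 22391/468.3 = 47.81 kN.
Moment equilibrium about D: M_D = Σ(load moments about D) − R_E·L = 856.8 − 47.81×11.2 = 321.3 kN·m.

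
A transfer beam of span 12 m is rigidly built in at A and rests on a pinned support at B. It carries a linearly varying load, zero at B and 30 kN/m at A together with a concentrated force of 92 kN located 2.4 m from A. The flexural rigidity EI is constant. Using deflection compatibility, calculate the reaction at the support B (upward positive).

Remove the prop at B; the released (primary) structure is a cantilever built in at A.
Deflection at B on the released cantilever, summing each load's contribution:
  triangular load, peak 30 at the fixed end: w₀L⁴/(30EI) = 20736/EI
  point load 92 at a = 2.4: Pa²(3L − a)/(6EI) = 2968/EI
  δ_0 = 23704/EI
Tip deflection under a unit load at B: L³/(3EI) = 576/EI.
Compatibility at B: δ_0 − R_B·δ_{BB} = 0, so R_B = 23704/576 = 41.15 kN.

R_B = 41.15 kN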